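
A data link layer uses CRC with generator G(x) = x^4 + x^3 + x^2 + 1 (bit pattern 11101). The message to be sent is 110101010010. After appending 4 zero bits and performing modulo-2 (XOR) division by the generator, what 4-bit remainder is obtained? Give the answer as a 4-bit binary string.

1001

Append 4 zeros: 1101010100100000. Divide by 11101 (XOR where the leading bit is 1):
  pos 0: 11010 XOR 11101 = 00111
  pos 2: 11110 XOR 11101 = 00011
  pos 5: 11100 XOR 11101 = 00001
  pos 9: 11000 XOR 11101 = 00101
  pos 11: 10100 XOR 11101 = 01001
Remainder (last 4 bits) = 1001. This is the CRC / FCS.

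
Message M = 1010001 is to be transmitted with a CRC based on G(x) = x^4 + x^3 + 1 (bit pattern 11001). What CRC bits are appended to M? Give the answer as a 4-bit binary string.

1101

Append 4 zeros: 10100010000. Divide by 11001 (XOR where the leading bit is 1):
  pos 0: 10100 XOR 11001 = 01101
  pos 1: 11010 XOR 11001 = 00011
  pos 4: 11100 XOR 11001 = 00101
  pos 6: 10100 XOR 11001 = 01101
Remainder (last 4 bits) = 1101. This is the CRC / FCS.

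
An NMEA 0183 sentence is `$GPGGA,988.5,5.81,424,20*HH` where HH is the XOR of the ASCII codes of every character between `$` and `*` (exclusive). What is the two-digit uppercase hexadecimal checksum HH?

56

XOR the ASCII codes of the payload characters:
  'G' = 0x47 → acc = 0x47
  'P' = 0x50 → acc = 0x17
  'G' = 0x47 → acc = 0x50
  'G' = 0x47 → acc = 0x17
  'A' = 0x41 → acc = 0x56
  ',' = 0x2C → acc = 0x7A
  '9' = 0x39 → acc = 0x43
  '8' = 0x38 → acc = 0x7B
  '8' = 0x38 → acc = 0x43
  '.' = 0x2E → acc = 0x6D
  '5' = 0x35 → acc = 0x58
  ',' = 0x2C → acc = 0x74
  '5' = 0x35 → acc = 0x41
  '.' = 0x2E → acc = 0x6F
  '8' = 0x38 → acc = 0x57
  '1' = 0x31 → acc = 0x66
  ',' = 0x2C → acc = 0x4A
  '4' = 0x34 → acc = 0x7E
  '2' = 0x32 → acc = 0x4C
  '4' = 0x34 → acc = 0x78
  ',' = 0x2C → acc = 0x54
  '2' = 0x32 → acc = 0x66
  '0' = 0x30 → acc = 0x56
Checksum = 0x56.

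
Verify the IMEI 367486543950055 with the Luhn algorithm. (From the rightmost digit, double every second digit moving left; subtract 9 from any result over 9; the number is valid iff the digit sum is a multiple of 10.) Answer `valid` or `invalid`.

From the right, keep odd positions and double even positions (subtract 9 from any doubled value over 9):
  doubled (positions 2,4,...): 1 0 9 8 3 8 3 → sum 32
  kept (positions 1,3,...): 5 0 5 3 5 8 7 3 → sum 36
Total = 68.
68 mod 10 = 8, so the number is invalid.

invalid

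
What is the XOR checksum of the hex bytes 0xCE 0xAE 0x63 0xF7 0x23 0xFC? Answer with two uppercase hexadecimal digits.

XOR the bytes together:
  start with 0xCE
  0xCE ⊕ 0xAE = 0x60
  0x60 ⊕ 0x63 = 0x03
  0x03 ⊕ 0xF7 = 0xF4
  0xF4 ⊕ 0x23 = 0xD7
  0xD7 ⊕ 0xFC = 0x2B

2B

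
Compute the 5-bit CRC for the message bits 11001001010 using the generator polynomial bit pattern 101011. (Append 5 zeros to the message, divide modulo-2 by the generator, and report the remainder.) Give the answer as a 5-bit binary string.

00001

Append 5 zeros: 1100100101000000. Divide by 101011 (XOR where the leading bit is 1):
  pos 0: 110010 XOR 101011 = 011001
  pos 1: 110010 XOR 101011 = 011001
  pos 2: 110011 XOR 101011 = 011000
  pos 3: 110000 XOR 101011 = 011011
  pos 4: 110111 XOR 101011 = 011100
  pos 5: 111000 XOR 101011 = 010011
  pos 6: 100110 XOR 101011 = 001101
  pos 8: 110100 XOR 101011 = 011111
  pos 9: 111110 XOR 101011 = 010101
  pos 10: 101010 XOR 101011 = 000001
Remainder (last 5 bits) = 00001. This is the CRC / FCS.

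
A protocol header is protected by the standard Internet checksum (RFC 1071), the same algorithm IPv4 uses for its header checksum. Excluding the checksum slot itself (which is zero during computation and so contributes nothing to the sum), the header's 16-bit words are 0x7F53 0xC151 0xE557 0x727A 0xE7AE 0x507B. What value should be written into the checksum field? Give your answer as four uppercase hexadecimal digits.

One's-complement addition (fold any carry out of bit 15 back into bit 0):
  0x7F53 + 0xC151 = 0x140A4 → wrap carry → 0x40A5
  0x40A5 + 0xE557 = 0x125FC → wrap carry → 0x25FD
  0x25FD + 0x727A = 0x09877
  0x9877 + 0xE7AE = 0x18025 → wrap carry → 0x8026
  0x8026 + 0x507B = 0x0D0A1
One's-complement sum = 0xD0A1.
Checksum = ~0xD0A1 & 0xFFFF = 0x2F5E.

2F5E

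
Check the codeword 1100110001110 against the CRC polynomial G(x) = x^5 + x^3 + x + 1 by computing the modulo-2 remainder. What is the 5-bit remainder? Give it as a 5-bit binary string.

Modulo-2 division of 1100110001110 by 101011:
  pos 0: 110011 XOR 101011 = 011000
  pos 1: 110000 XOR 101011 = 011011
  pos 2: 110110 XOR 101011 = 011101
  pos 3: 111010 XOR 101011 = 010001
  pos 4: 100011 XOR 101011 = 001000
  pos 6: 100011 XOR 101011 = 001000
Remainder = 10000 (nonzero — an error is detected).

10000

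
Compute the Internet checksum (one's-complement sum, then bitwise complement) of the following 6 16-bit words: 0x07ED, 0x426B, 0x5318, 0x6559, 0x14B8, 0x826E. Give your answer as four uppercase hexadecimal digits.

660F

One's-complement addition (fold any carry out of bit 15 back into bit 0):
  0x07ED + 0x426B = 0x04A58
  0x4A58 + 0x5318 = 0x09D70
  0x9D70 + 0x6559 = 0x102C9 → wrap carry → 0x02CA
  0x02CA + 0x14B8 = 0x01782
  0x1782 + 0x826E = 0x099F0
One's-complement sum = 0x99F0.
Checksum = ~0x99F0 & 0xFFFF = 0x660F.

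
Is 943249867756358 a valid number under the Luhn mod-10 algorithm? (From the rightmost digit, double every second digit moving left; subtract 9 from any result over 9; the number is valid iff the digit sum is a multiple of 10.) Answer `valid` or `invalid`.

valid

From the right, keep odd positions and double even positions (subtract 9 from any doubled value over 9):
  doubled (positions 2,4,...): 1 3 5 3 9 4 8 → sum 33
  kept (positions 1,3,...): 8 3 5 7 8 4 3 9 → sum 47
Total = 80.
80 mod 10 = 0, so the number is valid.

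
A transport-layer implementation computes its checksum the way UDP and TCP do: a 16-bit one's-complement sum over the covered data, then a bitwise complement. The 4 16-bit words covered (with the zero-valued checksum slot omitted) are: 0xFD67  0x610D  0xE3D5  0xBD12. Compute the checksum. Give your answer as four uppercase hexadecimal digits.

00A2

One's-complement addition (fold any carry out of bit 15 back into bit 0):
  0xFD67 + 0x610D = 0x15E74 → wrap carry → 0x5E75
  0x5E75 + 0xE3D5 = 0x1424A → wrap carry → 0x424B
  0x424B + 0xBD12 = 0x0FF5D
One's-complement sum = 0xFF5D.
Checksum = ~0xFF5D & 0xFFFF = 0x00A2.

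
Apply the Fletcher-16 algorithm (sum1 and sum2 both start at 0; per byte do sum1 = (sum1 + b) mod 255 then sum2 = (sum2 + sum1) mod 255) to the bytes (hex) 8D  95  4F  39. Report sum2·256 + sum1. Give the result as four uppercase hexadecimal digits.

CEAB

Running sums (mod 255):
  after byte 0 (8D): sum1=141, sum2=141
  after byte 1 (95): sum1=35, sum2=176
  after byte 2 (4F): sum1=114, sum2=35
  after byte 3 (39): sum1=171, sum2=206
Checksum = sum2·256 + sum1 = 206·256 + 171 = 52907 = 0xCEAB.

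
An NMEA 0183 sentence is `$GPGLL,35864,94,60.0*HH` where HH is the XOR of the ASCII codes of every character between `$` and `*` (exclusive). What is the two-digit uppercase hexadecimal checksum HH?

55

XOR the ASCII codes of the payload characters:
  'G' = 0x47 → acc = 0x47
  'P' = 0x50 → acc = 0x17
  'G' = 0x47 → acc = 0x50
  'L' = 0x4C → acc = 0x1C
  'L' = 0x4C → acc = 0x50
  ',' = 0x2C → acc = 0x7C
  '3' = 0x33 → acc = 0x4F
  '5' = 0x35 → acc = 0x7A
  '8' = 0x38 → acc = 0x42
  '6' = 0x36 → acc = 0x74
  '4' = 0x34 → acc = 0x40
  ',' = 0x2C → acc = 0x6C
  '9' = 0x39 → acc = 0x55
  '4' = 0x34 → acc = 0x61
  ',' = 0x2C → acc = 0x4D
  '6' = 0x36 → acc = 0x7B
  '0' = 0x30 → acc = 0x4B
  '.' = 0x2E → acc = 0x65
  '0' = 0x30 → acc = 0x55
Checksum = 0x55.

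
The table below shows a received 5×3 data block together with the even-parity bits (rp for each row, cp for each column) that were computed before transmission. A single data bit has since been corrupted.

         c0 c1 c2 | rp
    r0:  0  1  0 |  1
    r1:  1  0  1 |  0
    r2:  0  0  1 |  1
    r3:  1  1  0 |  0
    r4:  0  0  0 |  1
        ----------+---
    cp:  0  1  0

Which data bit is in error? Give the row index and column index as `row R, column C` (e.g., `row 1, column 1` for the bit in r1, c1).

row 4, column 1

Recompute each row's even parity and compare to rp:
  r0: data parity 1, sent rp 1 → ok
  r1: data parity 0, sent rp 0 → ok
  r2: data parity 1, sent rp 1 → ok
  r3: data parity 0, sent rp 0 → ok
  r4: data parity 0, sent rp 1 → mismatch
Recompute each column's even parity and compare to cp:
  c0: data parity 0, sent cp 0 → ok
  c1: data parity 0, sent cp 1 → mismatch
  c2: data parity 0, sent cp 0 → ok
Exactly one row (r4) and one column (c1) fail → the flipped bit is at their intersection.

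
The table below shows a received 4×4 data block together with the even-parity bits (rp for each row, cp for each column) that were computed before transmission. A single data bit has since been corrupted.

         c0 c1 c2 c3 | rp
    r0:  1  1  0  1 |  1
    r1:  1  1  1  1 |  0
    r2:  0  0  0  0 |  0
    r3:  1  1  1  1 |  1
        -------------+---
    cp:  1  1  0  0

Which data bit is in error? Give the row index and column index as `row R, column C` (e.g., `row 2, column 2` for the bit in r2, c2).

row 3, column 3

Recompute each row's even parity and compare to rp:
  r0: data parity 1, sent rp 1 → ok
  r1: data parity 0, sent rp 0 → ok
  r2: data parity 0, sent rp 0 → ok
  r3: data parity 0, sent rp 1 → mismatch
Recompute each column's even parity and compare to cp:
  c0: data parity 1, sent cp 1 → ok
  c1: data parity 1, sent cp 1 → ok
  c2: data parity 0, sent cp 0 → ok
  c3: data parity 1, sent cp 0 → mismatch
Exactly one row (r3) and one column (c3) fail → the flipped bit is at their intersection.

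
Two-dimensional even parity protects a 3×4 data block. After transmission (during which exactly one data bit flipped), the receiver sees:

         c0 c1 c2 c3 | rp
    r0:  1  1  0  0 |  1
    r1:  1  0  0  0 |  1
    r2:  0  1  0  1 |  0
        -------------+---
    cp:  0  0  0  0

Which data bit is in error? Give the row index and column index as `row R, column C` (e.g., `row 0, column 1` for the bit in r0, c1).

Recompute each row's even parity and compare to rp:
  r0: data parity 0, sent rp 1 → mismatch
  r1: data parity 1, sent rp 1 → ok
  r2: data parity 0, sent rp 0 → ok
Recompute each column's even parity and compare to cp:
  c0: data parity 0, sent cp 0 → ok
  c1: data parity 0, sent cp 0 → ok
  c2: data parity 0, sent cp 0 → ok
  c3: data parity 1, sent cp 0 → mismatch
Exactly one row (r0) and one column (c3) fail → the flipped bit is at their intersection.

row 0, column 3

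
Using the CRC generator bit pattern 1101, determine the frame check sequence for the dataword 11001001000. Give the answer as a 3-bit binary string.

Append 3 zeros: 11001001000000. Divide by 1101 (XOR where the leading bit is 1):
  pos 0: 1100 XOR 1101 = 0001
  pos 3: 1100 XOR 1101 = 0001
  pos 6: 1100 XOR 1101 = 0001
  pos 9: 1000 XOR 1101 = 0101
  pos 10: 1010 XOR 1101 = 0111
Remainder (last 3 bits) = 111. This is the CRC / FCS.

111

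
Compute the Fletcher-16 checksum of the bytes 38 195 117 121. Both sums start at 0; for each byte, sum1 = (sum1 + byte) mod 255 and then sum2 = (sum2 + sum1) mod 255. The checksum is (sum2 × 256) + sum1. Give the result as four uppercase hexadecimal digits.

Running sums (mod 255):
  after byte 0 (38): sum1=38, sum2=38
  after byte 1 (195): sum1=233, sum2=16
  after byte 2 (117): sum1=95, sum2=111
  after byte 3 (121): sum1=216, sum2=72
Checksum = sum2·256 + sum1 = 72·256 + 216 = 18648 = 0x48D8.

48D8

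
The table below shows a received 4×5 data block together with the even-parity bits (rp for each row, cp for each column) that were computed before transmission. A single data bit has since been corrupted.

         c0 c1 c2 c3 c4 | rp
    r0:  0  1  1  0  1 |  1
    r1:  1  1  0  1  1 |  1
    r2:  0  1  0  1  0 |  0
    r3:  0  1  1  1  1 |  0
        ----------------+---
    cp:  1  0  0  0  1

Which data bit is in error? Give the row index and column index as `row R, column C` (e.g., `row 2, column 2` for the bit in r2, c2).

row 1, column 3

Recompute each row's even parity and compare to rp:
  r0: data parity 1, sent rp 1 → ok
  r1: data parity 0, sent rp 1 → mismatch
  r2: data parity 0, sent rp 0 → ok
  r3: data parity 0, sent rp 0 → ok
Recompute each column's even parity and compare to cp:
  c0: data parity 1, sent cp 1 → ok
  c1: data parity 0, sent cp 0 → ok
  c2: data parity 0, sent cp 0 → ok
  c3: data parity 1, sent cp 0 → mismatch
  c4: data parity 1, sent cp 1 → ok
Exactly one row (r1) and one column (c3) fail → the flipped bit is at their intersection.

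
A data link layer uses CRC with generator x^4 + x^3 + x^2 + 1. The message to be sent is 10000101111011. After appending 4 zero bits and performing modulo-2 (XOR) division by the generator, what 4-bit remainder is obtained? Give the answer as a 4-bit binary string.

Append 4 zeros: 100001011110110000. Divide by 11101 (XOR where the leading bit is 1):
  pos 0: 10000 XOR 11101 = 01101
  pos 1: 11011 XOR 11101 = 00110
  pos 3: 11001 XOR 11101 = 00100
  pos 5: 10011 XOR 11101 = 01110
  pos 6: 11101 XOR 11101 = 00000
  pos 12: 11000 XOR 11101 = 00101
Remainder (last 4 bits) = 1010. This is the CRC / FCS.

1010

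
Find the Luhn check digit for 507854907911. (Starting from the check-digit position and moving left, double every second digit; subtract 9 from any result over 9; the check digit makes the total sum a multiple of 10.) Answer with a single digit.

Partial digits right→left: 1 1 9 7 0 9 4 5 8 7 0 5
Double every second digit counting from the check-digit position (so the 1st, 3rd, 5th, ... of the partial from the right).
  doubled (with −9 where >9): 2 9 0 8 7 0 → sum 26
  kept as-is: 1 7 9 5 7 5 → sum 34
Total = 26 + 34 = 60.
Check digit = (10 − (60 mod 10)) mod 10 = 0.

0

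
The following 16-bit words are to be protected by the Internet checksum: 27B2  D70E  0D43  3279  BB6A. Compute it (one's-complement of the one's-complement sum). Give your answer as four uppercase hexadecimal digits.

0618

One's-complement addition (fold any carry out of bit 15 back into bit 0):
  0x27B2 + 0xD70E = 0x0FEC0
  0xFEC0 + 0x0D43 = 0x10C03 → wrap carry → 0x0C04
  0x0C04 + 0x3279 = 0x03E7D
  0x3E7D + 0xBB6A = 0x0F9E7
One's-complement sum = 0xF9E7.
Checksum = ~0xF9E7 & 0xFFFF = 0x0618.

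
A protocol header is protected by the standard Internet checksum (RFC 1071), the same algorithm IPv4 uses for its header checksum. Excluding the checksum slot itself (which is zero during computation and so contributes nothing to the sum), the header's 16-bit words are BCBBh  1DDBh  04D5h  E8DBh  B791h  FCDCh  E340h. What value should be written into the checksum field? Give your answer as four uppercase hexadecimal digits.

A008

One's-complement addition (fold any carry out of bit 15 back into bit 0):
  0xBCBB + 0x1DDB = 0x0DA96
  0xDA96 + 0x04D5 = 0x0DF6B
  0xDF6B + 0xE8DB = 0x1C846 → wrap carry → 0xC847
  0xC847 + 0xB791 = 0x17FD8 → wrap carry → 0x7FD9
  0x7FD9 + 0xFCDC = 0x17CB5 → wrap carry → 0x7CB6
  0x7CB6 + 0xE340 = 0x15FF6 → wrap carry → 0x5FF7
One's-complement sum = 0x5FF7.
Checksum = ~0x5FF7 & 0xFFFF = 0xA008.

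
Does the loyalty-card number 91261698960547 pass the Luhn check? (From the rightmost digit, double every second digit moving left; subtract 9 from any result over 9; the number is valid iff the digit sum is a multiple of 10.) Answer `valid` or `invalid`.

From the right, keep odd positions and double even positions (subtract 9 from any doubled value over 9):
  doubled (positions 2,4,...): 8 0 9 9 2 4 9 → sum 41
  kept (positions 1,3,...): 7 5 6 8 6 6 1 → sum 39
Total = 80.
80 mod 10 = 0, so the number is valid.

valid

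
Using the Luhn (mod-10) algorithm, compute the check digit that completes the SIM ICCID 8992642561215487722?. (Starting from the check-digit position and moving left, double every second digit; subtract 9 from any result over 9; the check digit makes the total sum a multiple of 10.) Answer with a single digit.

Partial digits right→left: 2 2 7 7 8 4 5 1 2 1 6 5 2 4 6 2 9 9 8
Double every second digit counting from the check-digit position (so the 1st, 3rd, 5th, ... of the partial from the right).
  doubled (with −9 where >9): 4 5 7 1 4 3 4 3 9 7 → sum 47
  kept as-is: 2 7 4 1 1 5 4 2 9 → sum 35
Total = 47 + 35 = 82.
Check digit = (10 − (82 mod 10)) mod 10 = 8.

8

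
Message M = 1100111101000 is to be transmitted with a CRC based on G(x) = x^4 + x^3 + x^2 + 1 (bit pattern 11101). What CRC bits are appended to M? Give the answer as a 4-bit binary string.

0001

Append 4 zeros: 11001111010000000. Divide by 11101 (XOR where the leading bit is 1):
  pos 0: 11001 XOR 11101 = 00100
  pos 2: 10011 XOR 11101 = 01110
  pos 3: 11101 XOR 11101 = 00000
  pos 9: 10000 XOR 11101 = 01101
  pos 10: 11010 XOR 11101 = 00111
  pos 12: 11100 XOR 11101 = 00001
Remainder (last 4 bits) = 0001. This is the CRC / FCS.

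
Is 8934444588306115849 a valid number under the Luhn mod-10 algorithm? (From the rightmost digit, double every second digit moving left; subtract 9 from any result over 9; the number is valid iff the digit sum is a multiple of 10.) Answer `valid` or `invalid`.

invalid

From the right, keep odd positions and double even positions (subtract 9 from any doubled value over 9):
  doubled (positions 2,4,...): 8 1 2 0 7 1 8 8 9 → sum 44
  kept (positions 1,3,...): 9 8 1 6 3 8 4 4 3 8 → sum 54
Total = 98.
98 mod 10 = 8, so the number is invalid.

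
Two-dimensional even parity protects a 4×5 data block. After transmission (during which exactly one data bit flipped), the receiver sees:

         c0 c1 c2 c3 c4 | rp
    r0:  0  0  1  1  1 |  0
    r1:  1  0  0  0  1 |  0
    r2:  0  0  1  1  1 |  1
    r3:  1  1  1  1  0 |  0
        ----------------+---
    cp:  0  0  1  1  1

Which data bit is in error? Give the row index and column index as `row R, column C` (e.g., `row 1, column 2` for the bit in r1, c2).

row 0, column 1

Recompute each row's even parity and compare to rp:
  r0: data parity 1, sent rp 0 → mismatch
  r1: data parity 0, sent rp 0 → ok
  r2: data parity 1, sent rp 1 → ok
  r3: data parity 0, sent rp 0 → ok
Recompute each column's even parity and compare to cp:
  c0: data parity 0, sent cp 0 → ok
  c1: data parity 1, sent cp 0 → mismatch
  c2: data parity 1, sent cp 1 → ok
  c3: data parity 1, sent cp 1 → ok
  c4: data parity 1, sent cp 1 → ok
Exactly one row (r0) and one column (c1) fail → the flipped bit is at their intersection.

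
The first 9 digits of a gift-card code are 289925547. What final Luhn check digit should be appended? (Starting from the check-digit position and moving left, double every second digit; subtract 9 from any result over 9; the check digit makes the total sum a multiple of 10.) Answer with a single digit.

1

Partial digits right→left: 7 4 5 5 2 9 9 8 2
Double every second digit counting from the check-digit position (so the 1st, 3rd, 5th, ... of the partial from the right).
  doubled (with −9 where >9): 5 1 4 9 4 → sum 23
  kept as-is: 4 5 9 8 → sum 26
Total = 23 + 26 = 49.
Check digit = (10 − (49 mod 10)) mod 10 = 1.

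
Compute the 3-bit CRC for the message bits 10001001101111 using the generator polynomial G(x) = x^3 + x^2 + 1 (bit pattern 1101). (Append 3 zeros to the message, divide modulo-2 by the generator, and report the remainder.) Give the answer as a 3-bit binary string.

Append 3 zeros: 10001001101111000. Divide by 1101 (XOR where the leading bit is 1):
  pos 0: 1000 XOR 1101 = 0101
  pos 1: 1011 XOR 1101 = 0110
  pos 2: 1100 XOR 1101 = 0001
  pos 5: 1011 XOR 1101 = 0110
  pos 6: 1100 XOR 1101 = 0001
  pos 9: 1111 XOR 1101 = 0010
  pos 11: 1010 XOR 1101 = 0111
  pos 12: 1110 XOR 1101 = 0011
Remainder (last 3 bits) = 110. This is the CRC / FCS.

110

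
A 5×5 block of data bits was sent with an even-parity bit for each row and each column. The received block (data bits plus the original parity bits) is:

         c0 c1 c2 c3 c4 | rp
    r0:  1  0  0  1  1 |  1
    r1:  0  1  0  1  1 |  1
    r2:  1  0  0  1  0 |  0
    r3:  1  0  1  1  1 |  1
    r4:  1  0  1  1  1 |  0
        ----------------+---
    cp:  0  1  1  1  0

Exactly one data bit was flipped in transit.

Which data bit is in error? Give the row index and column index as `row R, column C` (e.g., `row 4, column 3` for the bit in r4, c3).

Recompute each row's even parity and compare to rp:
  r0: data parity 1, sent rp 1 → ok
  r1: data parity 1, sent rp 1 → ok
  r2: data parity 0, sent rp 0 → ok
  r3: data parity 0, sent rp 1 → mismatch
  r4: data parity 0, sent rp 0 → ok
Recompute each column's even parity and compare to cp:
  c0: data parity 0, sent cp 0 → ok
  c1: data parity 1, sent cp 1 → ok
  c2: data parity 0, sent cp 1 → mismatch
  c3: data parity 1, sent cp 1 → ok
  c4: data parity 0, sent cp 0 → ok
Exactly one row (r3) and one column (c2) fail → the flipped bit is at their intersection.

row 3, column 2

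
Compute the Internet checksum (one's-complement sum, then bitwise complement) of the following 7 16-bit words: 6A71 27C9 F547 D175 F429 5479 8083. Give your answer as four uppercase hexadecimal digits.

One's-complement addition (fold any carry out of bit 15 back into bit 0):
  0x6A71 + 0x27C9 = 0x0923A
  0x923A + 0xF547 = 0x18781 → wrap carry → 0x8782
  0x8782 + 0xD175 = 0x158F7 → wrap carry → 0x58F8
  0x58F8 + 0xF429 = 0x14D21 → wrap carry → 0x4D22
  0x4D22 + 0x5479 = 0x0A19B
  0xA19B + 0x8083 = 0x1221E → wrap carry → 0x221F
One's-complement sum = 0x221F.
Checksum = ~0x221F & 0xFFFF = 0xDDE0.

DDE0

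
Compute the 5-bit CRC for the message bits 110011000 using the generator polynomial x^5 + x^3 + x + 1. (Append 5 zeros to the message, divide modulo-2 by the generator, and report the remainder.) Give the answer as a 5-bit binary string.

10111

Append 5 zeros: 11001100000000. Divide by 101011 (XOR where the leading bit is 1):
  pos 0: 110011 XOR 101011 = 011000
  pos 1: 110000 XOR 101011 = 011011
  pos 2: 110110 XOR 101011 = 011101
  pos 3: 111010 XOR 101011 = 010001
  pos 4: 100010 XOR 101011 = 001001
  pos 6: 100100 XOR 101011 = 001111
  pos 8: 111100 XOR 101011 = 010111
Remainder (last 5 bits) = 10111. This is the CRC / FCS.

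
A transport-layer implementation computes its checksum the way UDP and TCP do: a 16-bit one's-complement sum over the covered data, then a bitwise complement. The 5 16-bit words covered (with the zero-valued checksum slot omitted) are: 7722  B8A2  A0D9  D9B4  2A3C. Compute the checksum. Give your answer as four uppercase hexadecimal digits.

2B70

One's-complement addition (fold any carry out of bit 15 back into bit 0):
  0x7722 + 0xB8A2 = 0x12FC4 → wrap carry → 0x2FC5
  0x2FC5 + 0xA0D9 = 0x0D09E
  0xD09E + 0xD9B4 = 0x1AA52 → wrap carry → 0xAA53
  0xAA53 + 0x2A3C = 0x0D48F
One's-complement sum = 0xD48F.
Checksum = ~0xD48F & 0xFFFF = 0x2B70.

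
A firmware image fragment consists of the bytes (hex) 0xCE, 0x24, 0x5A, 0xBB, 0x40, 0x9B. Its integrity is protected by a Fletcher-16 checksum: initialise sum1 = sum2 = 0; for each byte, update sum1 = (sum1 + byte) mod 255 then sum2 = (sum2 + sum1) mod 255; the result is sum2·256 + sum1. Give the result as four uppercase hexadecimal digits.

Running sums (mod 255):
  after byte 0 (0xCE): sum1=206, sum2=206
  after byte 1 (0x24): sum1=242, sum2=193
  after byte 2 (0x5A): sum1=77, sum2=15
  after byte 3 (0xBB): sum1=9, sum2=24
  after byte 4 (0x40): sum1=73, sum2=97
  after byte 5 (0x9B): sum1=228, sum2=70
Checksum = sum2·256 + sum1 = 70·256 + 228 = 18148 = 0x46E4.

46E4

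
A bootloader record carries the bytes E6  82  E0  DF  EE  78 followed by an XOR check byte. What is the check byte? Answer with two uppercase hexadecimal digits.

XOR the bytes together:
  start with 0xE6
  0xE6 ⊕ 0x82 = 0x64
  0x64 ⊕ 0xE0 = 0x84
  0x84 ⊕ 0xDF = 0x5B
  0x5B ⊕ 0xEE = 0xB5
  0xB5 ⊕ 0x78 = 0xCD

CD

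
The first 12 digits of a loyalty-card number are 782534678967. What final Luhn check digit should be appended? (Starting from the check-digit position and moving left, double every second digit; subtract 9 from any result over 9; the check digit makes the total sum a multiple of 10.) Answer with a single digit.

3

Partial digits right→left: 7 6 9 8 7 6 4 3 5 2 8 7
Double every second digit counting from the check-digit position (so the 1st, 3rd, 5th, ... of the partial from the right).
  doubled (with −9 where >9): 5 9 5 8 1 7 → sum 35
  kept as-is: 6 8 6 3 2 7 → sum 32
Total = 35 + 32 = 67.
Check digit = (10 − (67 mod 10)) mod 10 = 3.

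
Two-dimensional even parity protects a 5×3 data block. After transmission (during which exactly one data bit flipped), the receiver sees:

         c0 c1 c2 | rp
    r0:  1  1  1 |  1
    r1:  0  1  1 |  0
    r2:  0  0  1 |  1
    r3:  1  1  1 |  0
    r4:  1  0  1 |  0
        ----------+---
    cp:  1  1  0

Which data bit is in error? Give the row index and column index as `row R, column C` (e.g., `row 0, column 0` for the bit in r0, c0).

Recompute each row's even parity and compare to rp:
  r0: data parity 1, sent rp 1 → ok
  r1: data parity 0, sent rp 0 → ok
  r2: data parity 1, sent rp 1 → ok
  r3: data parity 1, sent rp 0 → mismatch
  r4: data parity 0, sent rp 0 → ok
Recompute each column's even parity and compare to cp:
  c0: data parity 1, sent cp 1 → ok
  c1: data parity 1, sent cp 1 → ok
  c2: data parity 1, sent cp 0 → mismatch
Exactly one row (r3) and one column (c2) fail → the flipped bit is at their intersection.

row 3, column 2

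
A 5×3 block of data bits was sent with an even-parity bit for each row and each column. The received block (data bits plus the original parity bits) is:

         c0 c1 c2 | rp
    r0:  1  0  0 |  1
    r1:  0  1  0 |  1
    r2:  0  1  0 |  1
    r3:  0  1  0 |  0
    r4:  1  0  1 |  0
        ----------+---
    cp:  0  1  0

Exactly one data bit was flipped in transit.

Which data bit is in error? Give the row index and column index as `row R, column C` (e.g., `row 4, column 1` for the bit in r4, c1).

Recompute each row's even parity and compare to rp:
  r0: data parity 1, sent rp 1 → ok
  r1: data parity 1, sent rp 1 → ok
  r2: data parity 1, sent rp 1 → ok
  r3: data parity 1, sent rp 0 → mismatch
  r4: data parity 0, sent rp 0 → ok
Recompute each column's even parity and compare to cp:
  c0: data parity 0, sent cp 0 → ok
  c1: data parity 1, sent cp 1 → ok
  c2: data parity 1, sent cp 0 → mismatch
Exactly one row (r3) and one column (c2) fail → the flipped bit is at their intersection.

row 3, column 2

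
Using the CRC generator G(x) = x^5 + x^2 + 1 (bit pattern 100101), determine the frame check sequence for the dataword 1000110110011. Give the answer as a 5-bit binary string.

Append 5 zeros: 100011011001100000. Divide by 100101 (XOR where the leading bit is 1):
  pos 0: 100011 XOR 100101 = 000110
  pos 3: 110011 XOR 100101 = 010110
  pos 4: 101100 XOR 100101 = 001001
  pos 6: 100101 XOR 100101 = 000000
  pos 12: 100000 XOR 100101 = 000101
Remainder (last 5 bits) = 00101. This is the CRC / FCS.

00101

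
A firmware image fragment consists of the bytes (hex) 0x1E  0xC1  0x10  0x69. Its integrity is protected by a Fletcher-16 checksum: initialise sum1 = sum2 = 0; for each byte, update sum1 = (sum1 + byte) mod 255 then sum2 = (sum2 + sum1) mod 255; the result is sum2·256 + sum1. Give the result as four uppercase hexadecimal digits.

Running sums (mod 255):
  after byte 0 (0x1E): sum1=30, sum2=30
  after byte 1 (0xC1): sum1=223, sum2=253
  after byte 2 (0x10): sum1=239, sum2=237
  after byte 3 (0x69): sum1=89, sum2=71
Checksum = sum2·256 + sum1 = 71·256 + 89 = 18265 = 0x4759.

4759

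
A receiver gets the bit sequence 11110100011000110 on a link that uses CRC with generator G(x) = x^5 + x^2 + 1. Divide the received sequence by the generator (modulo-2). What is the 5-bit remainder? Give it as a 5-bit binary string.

11010

Modulo-2 division of 11110100011000110 by 100101:
  pos 0: 111101 XOR 100101 = 011000
  pos 1: 110000 XOR 100101 = 010101
  pos 2: 101010 XOR 100101 = 001111
  pos 4: 111101 XOR 100101 = 011000
  pos 5: 110001 XOR 100101 = 010100
  pos 6: 101000 XOR 100101 = 001101
  pos 8: 110100 XOR 100101 = 010001
  pos 9: 100011 XOR 100101 = 000110
Remainder = 11010 (nonzero — an error is detected).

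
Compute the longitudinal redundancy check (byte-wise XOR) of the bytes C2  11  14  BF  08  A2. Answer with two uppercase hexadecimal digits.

D2

XOR the bytes together:
  start with 0xC2
  0xC2 ⊕ 0x11 = 0xD3
  0xD3 ⊕ 0x14 = 0xC7
  0xC7 ⊕ 0xBF = 0x78
  0x78 ⊕ 0x08 = 0x70
  0x70 ⊕ 0xA2 = 0xD2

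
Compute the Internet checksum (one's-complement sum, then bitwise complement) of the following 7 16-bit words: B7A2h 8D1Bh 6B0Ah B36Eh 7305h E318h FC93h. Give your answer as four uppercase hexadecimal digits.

4A16

One's-complement addition (fold any carry out of bit 15 back into bit 0):
  0xB7A2 + 0x8D1B = 0x144BD → wrap carry → 0x44BE
  0x44BE + 0x6B0A = 0x0AFC8
  0xAFC8 + 0xB36E = 0x16336 → wrap carry → 0x6337
  0x6337 + 0x7305 = 0x0D63C
  0xD63C + 0xE318 = 0x1B954 → wrap carry → 0xB955
  0xB955 + 0xFC93 = 0x1B5E8 → wrap carry → 0xB5E9
One's-complement sum = 0xB5E9.
Checksum = ~0xB5E9 & 0xFFFF = 0x4A16.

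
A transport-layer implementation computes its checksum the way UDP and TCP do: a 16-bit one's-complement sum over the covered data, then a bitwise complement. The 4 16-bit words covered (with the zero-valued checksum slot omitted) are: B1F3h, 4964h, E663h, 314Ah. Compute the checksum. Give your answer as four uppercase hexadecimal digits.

One's-complement addition (fold any carry out of bit 15 back into bit 0):
  0xB1F3 + 0x4964 = 0x0FB57
  0xFB57 + 0xE663 = 0x1E1BA → wrap carry → 0xE1BB
  0xE1BB + 0x314A = 0x11305 → wrap carry → 0x1306
One's-complement sum = 0x1306.
Checksum = ~0x1306 & 0xFFFF = 0xECF9.

ECF9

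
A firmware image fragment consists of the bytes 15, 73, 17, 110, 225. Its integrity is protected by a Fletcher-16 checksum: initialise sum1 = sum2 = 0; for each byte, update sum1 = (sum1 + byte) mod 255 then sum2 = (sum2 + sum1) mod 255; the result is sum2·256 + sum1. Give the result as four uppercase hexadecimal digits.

Running sums (mod 255):
  after byte 0 (15): sum1=15, sum2=15
  after byte 1 (73): sum1=88, sum2=103
  after byte 2 (17): sum1=105, sum2=208
  after byte 3 (110): sum1=215, sum2=168
  after byte 4 (225): sum1=185, sum2=98
Checksum = sum2·256 + sum1 = 98·256 + 185 = 25273 = 0x62B9.

62B9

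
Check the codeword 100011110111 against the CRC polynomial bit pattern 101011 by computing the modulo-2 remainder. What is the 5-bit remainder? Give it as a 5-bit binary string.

Modulo-2 division of 100011110111 by 101011:
  pos 0: 100011 XOR 101011 = 001000
  pos 2: 100011 XOR 101011 = 001000
  pos 4: 100001 XOR 101011 = 001010
  pos 6: 101011 XOR 101011 = 000000
Remainder = 00000 (zero — the frame passes the CRC check).

00000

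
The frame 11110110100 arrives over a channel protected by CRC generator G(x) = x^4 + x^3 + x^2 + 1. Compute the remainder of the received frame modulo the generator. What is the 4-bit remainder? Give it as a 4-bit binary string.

Modulo-2 division of 11110110100 by 11101:
  pos 0: 11110 XOR 11101 = 00011
  pos 3: 11110 XOR 11101 = 00011
  pos 6: 11100 XOR 11101 = 00001
Remainder = 0001 (nonzero — an error is detected).

0001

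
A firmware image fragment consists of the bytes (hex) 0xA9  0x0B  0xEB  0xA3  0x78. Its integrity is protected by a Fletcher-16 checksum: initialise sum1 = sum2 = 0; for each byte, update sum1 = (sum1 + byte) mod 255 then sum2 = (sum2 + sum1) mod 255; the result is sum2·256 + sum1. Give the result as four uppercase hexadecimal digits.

00BC

Running sums (mod 255):
  after byte 0 (0xA9): sum1=169, sum2=169
  after byte 1 (0x0B): sum1=180, sum2=94
  after byte 2 (0xEB): sum1=160, sum2=254
  after byte 3 (0xA3): sum1=68, sum2=67
  after byte 4 (0x78): sum1=188, sum2=0
Checksum = sum2·256 + sum1 = 0·256 + 188 = 188 = 0x00BC.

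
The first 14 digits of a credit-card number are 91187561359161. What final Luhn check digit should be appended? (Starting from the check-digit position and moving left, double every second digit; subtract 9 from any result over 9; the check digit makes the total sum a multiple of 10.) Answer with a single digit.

Partial digits right→left: 1 6 1 9 5 3 1 6 5 7 8 1 1 9
Double every second digit counting from the check-digit position (so the 1st, 3rd, 5th, ... of the partial from the right).
  doubled (with −9 where >9): 2 2 1 2 1 7 2 → sum 17
  kept as-is: 6 9 3 6 7 1 9 → sum 41
Total = 17 + 41 = 58.
Check digit = (10 − (58 mod 10)) mod 10 = 2.

2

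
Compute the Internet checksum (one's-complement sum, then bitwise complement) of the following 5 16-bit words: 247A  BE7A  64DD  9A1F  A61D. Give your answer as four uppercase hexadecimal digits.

77F0

One's-complement addition (fold any carry out of bit 15 back into bit 0):
  0x247A + 0xBE7A = 0x0E2F4
  0xE2F4 + 0x64DD = 0x147D1 → wrap carry → 0x47D2
  0x47D2 + 0x9A1F = 0x0E1F1
  0xE1F1 + 0xA61D = 0x1880E → wrap carry → 0x880F
One's-complement sum = 0x880F.
Checksum = ~0x880F & 0xFFFF = 0x77F0.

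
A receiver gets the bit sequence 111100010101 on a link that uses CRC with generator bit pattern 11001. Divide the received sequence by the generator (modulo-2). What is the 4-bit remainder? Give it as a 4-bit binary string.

0000

Modulo-2 division of 111100010101 by 11001:
  pos 0: 11110 XOR 11001 = 00111
  pos 2: 11100 XOR 11001 = 00101
  pos 4: 10110 XOR 11001 = 01111
  pos 5: 11111 XOR 11001 = 00110
  pos 7: 11001 XOR 11001 = 00000
Remainder = 0000 (zero — the frame passes the CRC check).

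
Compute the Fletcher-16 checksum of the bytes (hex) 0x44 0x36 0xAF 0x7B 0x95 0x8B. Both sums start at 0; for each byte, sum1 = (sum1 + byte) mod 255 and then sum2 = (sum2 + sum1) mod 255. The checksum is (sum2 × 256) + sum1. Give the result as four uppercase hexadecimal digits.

90C6

Running sums (mod 255):
  after byte 0 (0x44): sum1=68, sum2=68
  after byte 1 (0x36): sum1=122, sum2=190
  after byte 2 (0xAF): sum1=42, sum2=232
  after byte 3 (0x7B): sum1=165, sum2=142
  after byte 4 (0x95): sum1=59, sum2=201
  after byte 5 (0x8B): sum1=198, sum2=144
Checksum = sum2·256 + sum1 = 144·256 + 198 = 37062 = 0x90C6.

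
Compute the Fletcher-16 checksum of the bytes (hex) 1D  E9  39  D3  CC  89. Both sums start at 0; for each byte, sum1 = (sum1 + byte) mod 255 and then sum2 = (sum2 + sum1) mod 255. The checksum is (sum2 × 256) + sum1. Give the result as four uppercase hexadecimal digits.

C36A

Running sums (mod 255):
  after byte 0 (1D): sum1=29, sum2=29
  after byte 1 (E9): sum1=7, sum2=36
  after byte 2 (39): sum1=64, sum2=100
  after byte 3 (D3): sum1=20, sum2=120
  after byte 4 (CC): sum1=224, sum2=89
  after byte 5 (89): sum1=106, sum2=195
Checksum = sum2·256 + sum1 = 195·256 + 106 = 50026 = 0xC36A.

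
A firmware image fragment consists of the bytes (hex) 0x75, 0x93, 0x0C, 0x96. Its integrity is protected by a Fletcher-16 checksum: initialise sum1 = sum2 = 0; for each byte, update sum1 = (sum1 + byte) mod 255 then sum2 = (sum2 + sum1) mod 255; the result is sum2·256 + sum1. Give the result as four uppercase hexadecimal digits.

3FAB

Running sums (mod 255):
  after byte 0 (0x75): sum1=117, sum2=117
  after byte 1 (0x93): sum1=9, sum2=126
  after byte 2 (0x0C): sum1=21, sum2=147
  after byte 3 (0x96): sum1=171, sum2=63
Checksum = sum2·256 + sum1 = 63·256 + 171 = 16299 = 0x3FAB.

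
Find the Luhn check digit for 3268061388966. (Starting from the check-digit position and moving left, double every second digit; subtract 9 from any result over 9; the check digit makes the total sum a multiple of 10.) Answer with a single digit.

Partial digits right→left: 6 6 9 8 8 3 1 6 0 8 6 2 3
Double every second digit counting from the check-digit position (so the 1st, 3rd, 5th, ... of the partial from the right).
  doubled (with −9 where >9): 3 9 7 2 0 3 6 → sum 30
  kept as-is: 6 8 3 6 8 2 → sum 33
Total = 30 + 33 = 63.
Check digit = (10 − (63 mod 10)) mod 10 = 7.

7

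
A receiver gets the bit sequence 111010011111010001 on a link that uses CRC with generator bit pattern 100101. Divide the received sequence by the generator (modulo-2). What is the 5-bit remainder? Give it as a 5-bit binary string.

00010

Modulo-2 division of 111010011111010001 by 100101:
  pos 0: 111010 XOR 100101 = 011111
  pos 1: 111110 XOR 100101 = 011011
  pos 2: 110111 XOR 100101 = 010010
  pos 3: 100101 XOR 100101 = 000000
  pos 9: 111010 XOR 100101 = 011111
  pos 10: 111110 XOR 100101 = 011011
  pos 11: 110110 XOR 100101 = 010011
  pos 12: 100111 XOR 100101 = 000010
Remainder = 00010 (nonzero — an error is detected).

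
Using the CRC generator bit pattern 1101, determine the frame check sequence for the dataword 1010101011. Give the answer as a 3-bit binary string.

Append 3 zeros: 1010101011000. Divide by 1101 (XOR where the leading bit is 1):
  pos 0: 1010 XOR 1101 = 0111
  pos 1: 1111 XOR 1101 = 0010
  pos 3: 1001 XOR 1101 = 0100
  pos 4: 1000 XOR 1101 = 0101
  pos 5: 1011 XOR 1101 = 0110
  pos 6: 1101 XOR 1101 = 0000
Remainder (last 3 bits) = 000. This is the CRC / FCS.

000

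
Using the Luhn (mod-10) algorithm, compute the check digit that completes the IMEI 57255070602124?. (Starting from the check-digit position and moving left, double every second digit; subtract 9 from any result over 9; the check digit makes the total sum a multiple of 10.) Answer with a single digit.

5

Partial digits right→left: 4 2 1 2 0 6 0 7 0 5 5 2 7 5
Double every second digit counting from the check-digit position (so the 1st, 3rd, 5th, ... of the partial from the right).
  doubled (with −9 where >9): 8 2 0 0 0 1 5 → sum 16
  kept as-is: 2 2 6 7 5 2 5 → sum 29
Total = 16 + 29 = 45.
Check digit = (10 − (45 mod 10)) mod 10 = 5.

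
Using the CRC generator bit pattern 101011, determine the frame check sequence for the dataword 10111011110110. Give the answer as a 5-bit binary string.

Append 5 zeros: 1011101111011000000. Divide by 101011 (XOR where the leading bit is 1):
  pos 0: 101110 XOR 101011 = 000101
  pos 3: 101111 XOR 101011 = 000100
  pos 6: 100101 XOR 101011 = 001110
  pos 8: 111010 XOR 101011 = 010001
  pos 9: 100010 XOR 101011 = 001001
  pos 11: 100100 XOR 101011 = 001111
  pos 13: 111100 XOR 101011 = 010111
Remainder (last 5 bits) = 10111. This is the CRC / FCS.

10111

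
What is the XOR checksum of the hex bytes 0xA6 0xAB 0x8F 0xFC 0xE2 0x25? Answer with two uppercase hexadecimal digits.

XOR the bytes together:
  start with 0xA6
  0xA6 ⊕ 0xAB = 0x0D
  0x0D ⊕ 0x8F = 0x82
  0x82 ⊕ 0xFC = 0x7E
  0x7E ⊕ 0xE2 = 0x9C
  0x9C ⊕ 0x25 = 0xB9

B9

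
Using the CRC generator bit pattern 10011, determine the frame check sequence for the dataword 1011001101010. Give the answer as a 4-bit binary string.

Append 4 zeros: 10110011010100000. Divide by 10011 (XOR where the leading bit is 1):
  pos 0: 10110 XOR 10011 = 00101
  pos 2: 10101 XOR 10011 = 00110
  pos 4: 11010 XOR 10011 = 01001
  pos 5: 10011 XOR 10011 = 00000
  pos 11: 10000 XOR 10011 = 00011
Remainder (last 4 bits) = 0110. This is the CRC / FCS.

0110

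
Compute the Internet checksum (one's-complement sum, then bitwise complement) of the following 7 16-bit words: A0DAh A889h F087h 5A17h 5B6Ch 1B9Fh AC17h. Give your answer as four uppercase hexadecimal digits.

48D9

One's-complement addition (fold any carry out of bit 15 back into bit 0):
  0xA0DA + 0xA889 = 0x14963 → wrap carry → 0x4964
  0x4964 + 0xF087 = 0x139EB → wrap carry → 0x39EC
  0x39EC + 0x5A17 = 0x09403
  0x9403 + 0x5B6C = 0x0EF6F
  0xEF6F + 0x1B9F = 0x10B0E → wrap carry → 0x0B0F
  0x0B0F + 0xAC17 = 0x0B726
One's-complement sum = 0xB726.
Checksum = ~0xB726 & 0xFFFF = 0x48D9.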